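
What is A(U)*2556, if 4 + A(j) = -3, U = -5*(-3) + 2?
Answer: -17892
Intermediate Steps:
U = 17 (U = 15 + 2 = 17)
A(j) = -7 (A(j) = -4 - 3 = -7)
A(U)*2556 = -7*2556 = -17892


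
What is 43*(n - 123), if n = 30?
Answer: -3999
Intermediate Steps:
43*(n - 123) = 43*(30 - 123) = 43*(-93) = -3999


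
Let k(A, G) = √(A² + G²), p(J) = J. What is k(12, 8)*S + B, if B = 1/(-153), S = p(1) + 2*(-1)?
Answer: -1/153 - 4*√13 ≈ -14.429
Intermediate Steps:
S = -1 (S = 1 + 2*(-1) = 1 - 2 = -1)
B = -1/153 ≈ -0.0065359
k(12, 8)*S + B = √(12² + 8²)*(-1) - 1/153 = √(144 + 64)*(-1) - 1/153 = √208*(-1) - 1/153 = (4*√13)*(-1) - 1/153 = -4*√13 - 1/153 = -1/153 - 4*√13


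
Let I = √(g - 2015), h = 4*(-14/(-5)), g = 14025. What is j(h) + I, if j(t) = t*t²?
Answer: 175616/125 + √12010 ≈ 1514.5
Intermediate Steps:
h = 56/5 (h = 4*(-14*(-⅕)) = 4*(14/5) = 56/5 ≈ 11.200)
I = √12010 (I = √(14025 - 2015) = √12010 ≈ 109.59)
j(t) = t³
j(h) + I = (56/5)³ + √12010 = 175616/125 + √12010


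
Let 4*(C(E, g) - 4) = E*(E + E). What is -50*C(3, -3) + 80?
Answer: -345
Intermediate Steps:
C(E, g) = 4 + E²/2 (C(E, g) = 4 + (E*(E + E))/4 = 4 + (E*(2*E))/4 = 4 + (2*E²)/4 = 4 + E²/2)
-50*C(3, -3) + 80 = -50*(4 + (½)*3²) + 80 = -50*(4 + (½)*9) + 80 = -50*(4 + 9/2) + 80 = -50*17/2 + 80 = -425 + 80 = -345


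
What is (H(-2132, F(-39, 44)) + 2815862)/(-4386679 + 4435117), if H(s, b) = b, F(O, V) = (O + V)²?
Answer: 938629/16146 ≈ 58.134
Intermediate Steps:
(H(-2132, F(-39, 44)) + 2815862)/(-4386679 + 4435117) = ((-39 + 44)² + 2815862)/(-4386679 + 4435117) = (5² + 2815862)/48438 = (25 + 2815862)*(1/48438) = 2815887*(1/48438) = 938629/16146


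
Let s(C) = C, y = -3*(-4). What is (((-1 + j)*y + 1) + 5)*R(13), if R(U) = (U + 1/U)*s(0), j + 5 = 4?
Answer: 0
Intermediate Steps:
y = 12
j = -1 (j = -5 + 4 = -1)
R(U) = 0 (R(U) = (U + 1/U)*0 = 0)
(((-1 + j)*y + 1) + 5)*R(13) = (((-1 - 1)*12 + 1) + 5)*0 = ((-2*12 + 1) + 5)*0 = ((-24 + 1) + 5)*0 = (-23 + 5)*0 = -18*0 = 0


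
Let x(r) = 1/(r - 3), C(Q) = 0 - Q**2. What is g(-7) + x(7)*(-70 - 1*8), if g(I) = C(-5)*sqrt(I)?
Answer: -39/2 - 25*I*sqrt(7) ≈ -19.5 - 66.144*I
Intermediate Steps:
C(Q) = -Q**2
g(I) = -25*sqrt(I) (g(I) = (-1*(-5)**2)*sqrt(I) = (-1*25)*sqrt(I) = -25*sqrt(I))
x(r) = 1/(-3 + r)
g(-7) + x(7)*(-70 - 1*8) = -25*I*sqrt(7) + (-70 - 1*8)/(-3 + 7) = -25*I*sqrt(7) + (-70 - 8)/4 = -25*I*sqrt(7) + (1/4)*(-78) = -25*I*sqrt(7) - 39/2 = -39/2 - 25*I*sqrt(7)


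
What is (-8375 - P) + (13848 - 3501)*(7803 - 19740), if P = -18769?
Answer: -123501745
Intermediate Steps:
(-8375 - P) + (13848 - 3501)*(7803 - 19740) = (-8375 - 1*(-18769)) + (13848 - 3501)*(7803 - 19740) = (-8375 + 18769) + 10347*(-11937) = 10394 - 123512139 = -123501745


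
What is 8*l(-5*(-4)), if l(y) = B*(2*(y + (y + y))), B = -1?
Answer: -960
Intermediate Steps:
l(y) = -6*y (l(y) = -2*(y + (y + y)) = -2*(y + 2*y) = -2*3*y = -6*y)
8*l(-5*(-4)) = 8*(-(-30)*(-4)) = 8*(-6*20) = 8*(-120) = -960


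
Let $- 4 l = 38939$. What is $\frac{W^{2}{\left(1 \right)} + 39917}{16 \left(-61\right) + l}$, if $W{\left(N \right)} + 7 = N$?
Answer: $- \frac{159812}{42843} \approx -3.7302$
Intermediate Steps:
$l = - \frac{38939}{4}$ ($l = \left(- \frac{1}{4}\right) 38939 = - \frac{38939}{4} \approx -9734.8$)
$W{\left(N \right)} = -7 + N$
$\frac{W^{2}{\left(1 \right)} + 39917}{16 \left(-61\right) + l} = \frac{\left(-7 + 1\right)^{2} + 39917}{16 \left(-61\right) - \frac{38939}{4}} = \frac{\left(-6\right)^{2} + 39917}{-976 - \frac{38939}{4}} = \frac{36 + 39917}{- \frac{42843}{4}} = 39953 \left(- \frac{4}{42843}\right) = - \frac{159812}{42843}$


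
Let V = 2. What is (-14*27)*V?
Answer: -756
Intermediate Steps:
(-14*27)*V = -14*27*2 = -378*2 = -756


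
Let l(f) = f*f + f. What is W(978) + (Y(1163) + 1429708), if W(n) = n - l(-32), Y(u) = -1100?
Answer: 1428594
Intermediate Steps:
l(f) = f + f**2 (l(f) = f**2 + f = f + f**2)
W(n) = -992 + n (W(n) = n - (-32)*(1 - 32) = n - (-32)*(-31) = n - 1*992 = n - 992 = -992 + n)
W(978) + (Y(1163) + 1429708) = (-992 + 978) + (-1100 + 1429708) = -14 + 1428608 = 1428594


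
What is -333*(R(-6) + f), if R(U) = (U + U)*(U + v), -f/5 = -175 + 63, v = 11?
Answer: -166500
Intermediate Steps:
f = 560 (f = -5*(-175 + 63) = -5*(-112) = 560)
R(U) = 2*U*(11 + U) (R(U) = (U + U)*(U + 11) = (2*U)*(11 + U) = 2*U*(11 + U))
-333*(R(-6) + f) = -333*(2*(-6)*(11 - 6) + 560) = -333*(2*(-6)*5 + 560) = -333*(-60 + 560) = -333*500 = -166500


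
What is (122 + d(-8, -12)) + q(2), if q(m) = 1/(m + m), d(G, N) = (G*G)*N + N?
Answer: -2631/4 ≈ -657.75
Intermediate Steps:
d(G, N) = N + N*G² (d(G, N) = G²*N + N = N*G² + N = N + N*G²)
q(m) = 1/(2*m)
(122 + d(-8, -12)) + q(2) = (122 - 12*(1 + (-8)²)) + (½)/2 = (122 - 12*(1 + 64)) + (½)*(½) = (122 - 12*65) + ¼ = (122 - 780) + ¼ = -658 + ¼ = -2631/4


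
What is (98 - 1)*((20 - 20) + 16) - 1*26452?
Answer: -24900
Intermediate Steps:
(98 - 1)*((20 - 20) + 16) - 1*26452 = 97*(0 + 16) - 26452 = 97*16 - 26452 = 1552 - 26452 = -24900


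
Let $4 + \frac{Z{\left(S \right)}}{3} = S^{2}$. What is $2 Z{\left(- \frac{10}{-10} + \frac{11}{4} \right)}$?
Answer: $\frac{483}{8} \approx 60.375$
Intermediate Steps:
$Z{\left(S \right)} = -12 + 3 S^{2}$
$2 Z{\left(- \frac{10}{-10} + \frac{11}{4} \right)} = 2 \left(-12 + 3 \left(- \frac{10}{-10} + \frac{11}{4}\right)^{2}\right) = 2 \left(-12 + 3 \left(\left(-10\right) \left(- \frac{1}{10}\right) + 11 \cdot \frac{1}{4}\right)^{2}\right) = 2 \left(-12 + 3 \left(1 + \frac{11}{4}\right)^{2}\right) = 2 \left(-12 + 3 \left(\frac{15}{4}\right)^{2}\right) = 2 \left(-12 + 3 \cdot \frac{225}{16}\right) = 2 \left(-12 + \frac{675}{16}\right) = 2 \cdot \frac{483}{16} = \frac{483}{8}$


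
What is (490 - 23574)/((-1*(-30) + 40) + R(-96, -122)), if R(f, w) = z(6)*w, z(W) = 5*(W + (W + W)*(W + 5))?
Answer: 11542/42055 ≈ 0.27445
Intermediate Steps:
z(W) = 5*W + 10*W*(5 + W) (z(W) = 5*(W + (2*W)*(5 + W)) = 5*(W + 2*W*(5 + W)) = 5*W + 10*W*(5 + W))
R(f, w) = 690*w (R(f, w) = (5*6*(11 + 2*6))*w = (5*6*(11 + 12))*w = (5*6*23)*w = 690*w)
(490 - 23574)/((-1*(-30) + 40) + R(-96, -122)) = (490 - 23574)/((-1*(-30) + 40) + 690*(-122)) = -23084/((30 + 40) - 84180) = -23084/(70 - 84180) = -23084/(-84110) = -23084*(-1/84110) = 11542/42055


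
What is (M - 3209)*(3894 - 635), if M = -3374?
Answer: -21453997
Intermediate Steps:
(M - 3209)*(3894 - 635) = (-3374 - 3209)*(3894 - 635) = -6583*3259 = -21453997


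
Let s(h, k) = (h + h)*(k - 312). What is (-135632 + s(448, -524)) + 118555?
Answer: -766133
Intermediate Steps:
s(h, k) = 2*h*(-312 + k) (s(h, k) = (2*h)*(-312 + k) = 2*h*(-312 + k))
(-135632 + s(448, -524)) + 118555 = (-135632 + 2*448*(-312 - 524)) + 118555 = (-135632 + 2*448*(-836)) + 118555 = (-135632 - 749056) + 118555 = -884688 + 118555 = -766133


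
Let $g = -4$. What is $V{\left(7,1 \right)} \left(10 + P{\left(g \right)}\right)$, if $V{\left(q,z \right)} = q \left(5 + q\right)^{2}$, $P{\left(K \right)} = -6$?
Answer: $4032$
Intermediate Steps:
$V{\left(7,1 \right)} \left(10 + P{\left(g \right)}\right) = 7 \left(5 + 7\right)^{2} \left(10 - 6\right) = 7 \cdot 12^{2} \cdot 4 = 7 \cdot 144 \cdot 4 = 1008 \cdot 4 = 4032$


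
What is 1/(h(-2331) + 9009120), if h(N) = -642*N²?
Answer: -1/3479337042 ≈ -2.8741e-10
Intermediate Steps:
1/(h(-2331) + 9009120) = 1/(-642*(-2331)² + 9009120) = 1/(-642*5433561 + 9009120) = 1/(-3488346162 + 9009120) = 1/(-3479337042) = -1/3479337042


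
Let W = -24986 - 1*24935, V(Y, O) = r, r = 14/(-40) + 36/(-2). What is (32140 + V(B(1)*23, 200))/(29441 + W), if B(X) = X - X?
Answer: -642433/409600 ≈ -1.5684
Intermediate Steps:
B(X) = 0
r = -367/20 (r = 14*(-1/40) + 36*(-½) = -7/20 - 18 = -367/20 ≈ -18.350)
V(Y, O) = -367/20
W = -49921 (W = -24986 - 24935 = -49921)
(32140 + V(B(1)*23, 200))/(29441 + W) = (32140 - 367/20)/(29441 - 49921) = (642433/20)/(-20480) = (642433/20)*(-1/20480) = -642433/409600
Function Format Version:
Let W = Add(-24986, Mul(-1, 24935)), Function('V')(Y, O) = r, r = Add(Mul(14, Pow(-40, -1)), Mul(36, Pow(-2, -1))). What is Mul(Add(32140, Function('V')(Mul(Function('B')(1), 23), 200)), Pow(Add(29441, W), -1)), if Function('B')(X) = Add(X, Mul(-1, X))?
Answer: Rational(-642433, 409600) ≈ -1.5684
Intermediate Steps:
Function('B')(X) = 0
r = Rational(-367, 20) (r = Add(Mul(14, Rational(-1, 40)), Mul(36, Rational(-1, 2))) = Add(Rational(-7, 20), -18) = Rational(-367, 20) ≈ -18.350)
Function('V')(Y, O) = Rational(-367, 20)
W = -49921 (W = Add(-24986, -24935) = -49921)
Mul(Add(32140, Function('V')(Mul(Function('B')(1), 23), 200)), Pow(Add(29441, W), -1)) = Mul(Add(32140, Rational(-367, 20)), Pow(Add(29441, -49921), -1)) = Mul(Rational(642433, 20), Pow(-20480, -1)) = Mul(Rational(642433, 20), Rational(-1, 20480)) = Rational(-642433, 409600)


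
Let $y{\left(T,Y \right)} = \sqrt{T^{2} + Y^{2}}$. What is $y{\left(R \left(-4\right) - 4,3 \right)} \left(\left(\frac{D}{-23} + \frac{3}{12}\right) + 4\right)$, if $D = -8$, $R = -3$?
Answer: $\frac{423 \sqrt{73}}{92} \approx 39.284$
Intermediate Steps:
$y{\left(R \left(-4\right) - 4,3 \right)} \left(\left(\frac{D}{-23} + \frac{3}{12}\right) + 4\right) = \sqrt{\left(\left(-3\right) \left(-4\right) - 4\right)^{2} + 3^{2}} \left(\left(- \frac{8}{-23} + \frac{3}{12}\right) + 4\right) = \sqrt{\left(12 - 4\right)^{2} + 9} \left(\left(\left(-8\right) \left(- \frac{1}{23}\right) + 3 \cdot \frac{1}{12}\right) + 4\right) = \sqrt{8^{2} + 9} \left(\left(\frac{8}{23} + \frac{1}{4}\right) + 4\right) = \sqrt{64 + 9} \left(\frac{55}{92} + 4\right) = \sqrt{73} \cdot \frac{423}{92} = \frac{423 \sqrt{73}}{92}$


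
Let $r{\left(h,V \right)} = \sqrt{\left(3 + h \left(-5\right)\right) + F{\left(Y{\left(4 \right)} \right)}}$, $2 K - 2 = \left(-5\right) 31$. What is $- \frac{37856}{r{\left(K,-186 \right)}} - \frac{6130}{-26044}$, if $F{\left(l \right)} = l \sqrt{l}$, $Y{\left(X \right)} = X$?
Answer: $\frac{3065}{13022} - \frac{37856 \sqrt{1574}}{787} \approx -1908.1$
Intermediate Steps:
$K = - \frac{153}{2}$ ($K = 1 + \frac{\left(-5\right) 31}{2} = 1 + \frac{1}{2} \left(-155\right) = 1 - \frac{155}{2} = - \frac{153}{2} \approx -76.5$)
$F{\left(l \right)} = l^{\frac{3}{2}}$
$r{\left(h,V \right)} = \sqrt{11 - 5 h}$ ($r{\left(h,V \right)} = \sqrt{\left(3 + h \left(-5\right)\right) + 4^{\frac{3}{2}}} = \sqrt{\left(3 - 5 h\right) + 8} = \sqrt{11 - 5 h}$)
$- \frac{37856}{r{\left(K,-186 \right)}} - \frac{6130}{-26044} = - \frac{37856}{\sqrt{11 - - \frac{765}{2}}} - \frac{6130}{-26044} = - \frac{37856}{\sqrt{11 + \frac{765}{2}}} - - \frac{3065}{13022} = - \frac{37856}{\sqrt{\frac{787}{2}}} + \frac{3065}{13022} = - \frac{37856}{\frac{1}{2} \sqrt{1574}} + \frac{3065}{13022} = - 37856 \frac{\sqrt{1574}}{787} + \frac{3065}{13022} = - \frac{37856 \sqrt{1574}}{787} + \frac{3065}{13022} = \frac{3065}{13022} - \frac{37856 \sqrt{1574}}{787}$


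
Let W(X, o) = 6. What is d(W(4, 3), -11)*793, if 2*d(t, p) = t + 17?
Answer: 18239/2 ≈ 9119.5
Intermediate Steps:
d(t, p) = 17/2 + t/2 (d(t, p) = (t + 17)/2 = (17 + t)/2 = 17/2 + t/2)
d(W(4, 3), -11)*793 = (17/2 + (½)*6)*793 = (17/2 + 3)*793 = (23/2)*793 = 18239/2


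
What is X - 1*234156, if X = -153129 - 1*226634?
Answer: -613919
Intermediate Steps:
X = -379763 (X = -153129 - 226634 = -379763)
X - 1*234156 = -379763 - 1*234156 = -379763 - 234156 = -613919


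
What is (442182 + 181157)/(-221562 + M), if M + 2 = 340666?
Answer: 36667/7006 ≈ 5.2337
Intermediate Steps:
M = 340664 (M = -2 + 340666 = 340664)
(442182 + 181157)/(-221562 + M) = (442182 + 181157)/(-221562 + 340664) = 623339/119102 = 623339*(1/119102) = 36667/7006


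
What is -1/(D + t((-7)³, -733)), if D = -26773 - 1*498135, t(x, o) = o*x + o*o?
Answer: -1/263800 ≈ -3.7908e-6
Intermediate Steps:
t(x, o) = o² + o*x (t(x, o) = o*x + o² = o² + o*x)
D = -524908 (D = -26773 - 498135 = -524908)
-1/(D + t((-7)³, -733)) = -1/(-524908 - 733*(-733 + (-7)³)) = -1/(-524908 - 733*(-733 - 343)) = -1/(-524908 - 733*(-1076)) = -1/(-524908 + 788708) = -1/263800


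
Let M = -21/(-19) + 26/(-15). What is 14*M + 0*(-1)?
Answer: -2506/285 ≈ -8.7930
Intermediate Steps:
M = -179/285 (M = -21*(-1/19) + 26*(-1/15) = 21/19 - 26/15 = -179/285 ≈ -0.62807)
14*M + 0*(-1) = 14*(-179/285) + 0*(-1) = -2506/285 + 0 = -2506/285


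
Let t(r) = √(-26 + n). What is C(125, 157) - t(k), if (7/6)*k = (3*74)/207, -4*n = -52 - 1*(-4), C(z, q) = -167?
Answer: -167 - I*√14 ≈ -167.0 - 3.7417*I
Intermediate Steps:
n = 12 (n = -(-52 - 1*(-4))/4 = -(-52 + 4)/4 = -¼*(-48) = 12)
k = 148/161 (k = 6*((3*74)/207)/7 = 6*(222*(1/207))/7 = (6/7)*(74/69) = 148/161 ≈ 0.91925)
t(r) = I*√14 (t(r) = √(-26 + 12) = √(-14) = I*√14)
C(125, 157) - t(k) = -167 - I*√14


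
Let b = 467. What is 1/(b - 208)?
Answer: 1/259 ≈ 0.0038610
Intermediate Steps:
1/(b - 208) = 1/(467 - 208) = 1/259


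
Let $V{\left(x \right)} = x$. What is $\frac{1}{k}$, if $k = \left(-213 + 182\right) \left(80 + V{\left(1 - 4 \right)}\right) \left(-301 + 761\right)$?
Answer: $- \frac{1}{1098020} \approx -9.1073 \cdot 10^{-7}$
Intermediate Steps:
$k = -1098020$ ($k = \left(-213 + 182\right) \left(80 + \left(1 - 4\right)\right) \left(-301 + 761\right) = - 31 \left(80 + \left(1 - 4\right)\right) 460 = - 31 \left(80 - 3\right) 460 = \left(-31\right) 77 \cdot 460 = \left(-2387\right) 460 = -1098020$)
$\frac{1}{k} = \frac{1}{-1098020} = - \frac{1}{1098020}$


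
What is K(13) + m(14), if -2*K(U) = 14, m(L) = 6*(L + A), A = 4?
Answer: 101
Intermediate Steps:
m(L) = 24 + 6*L (m(L) = 6*(L + 4) = 6*(4 + L) = 24 + 6*L)
K(U) = -7 (K(U) = -1/2*14 = -7)
K(13) + m(14) = -7 + (24 + 6*14) = -7 + (24 + 84) = -7 + 108 = 101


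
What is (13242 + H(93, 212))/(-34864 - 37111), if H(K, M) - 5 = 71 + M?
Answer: -2706/14395 ≈ -0.18798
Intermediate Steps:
H(K, M) = 76 + M (H(K, M) = 5 + (71 + M) = 76 + M)
(13242 + H(93, 212))/(-34864 - 37111) = (13242 + (76 + 212))/(-34864 - 37111) = (13242 + 288)/(-71975) = 13530*(-1/71975) = -2706/14395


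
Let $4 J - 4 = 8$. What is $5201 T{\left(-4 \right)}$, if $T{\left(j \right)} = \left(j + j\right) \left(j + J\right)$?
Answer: $41608$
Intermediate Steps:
$J = 3$ ($J = 1 + \frac{1}{4} \cdot 8 = 1 + 2 = 3$)
$T{\left(j \right)} = 2 j \left(3 + j\right)$ ($T{\left(j \right)} = \left(j + j\right) \left(j + 3\right) = 2 j \left(3 + j\right)$)
$5201 T{\left(-4 \right)} = 5201 \cdot 2 \left(-4\right) \left(3 - 4\right) = 5201 \cdot 2 \left(-4\right) \left(-1\right) = 5201 \cdot 8 = 41608$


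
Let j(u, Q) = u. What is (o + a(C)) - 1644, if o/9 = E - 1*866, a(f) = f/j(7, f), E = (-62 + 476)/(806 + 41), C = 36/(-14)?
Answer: -55933998/5929 ≈ -9434.0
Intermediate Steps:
C = -18/7 (C = 36*(-1/14) = -18/7 ≈ -2.5714)
E = 414/847 ≈ 0.48878
a(f) = f/7
o = -6597792/847 (o = 9*(414/847 - 1*866) = 9*(414/847 - 866) = 9*(-733088/847) = -6597792/847 ≈ -7789.6)
(o + a(C)) - 1644 = (-6597792/847 + (⅐)*(-18/7)) - 1644 = (-6597792/847 - 18/49) - 1644 = -46186722/5929 - 1644 = -55933998/5929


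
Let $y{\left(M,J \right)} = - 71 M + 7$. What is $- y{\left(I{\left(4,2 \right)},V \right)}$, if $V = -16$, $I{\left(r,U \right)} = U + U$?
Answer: $277$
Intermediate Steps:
$I{\left(r,U \right)} = 2 U$
$y{\left(M,J \right)} = 7 - 71 M$
$- y{\left(I{\left(4,2 \right)},V \right)} = - (7 - 71 \cdot 2 \cdot 2) = - (7 - 284) = \left(-1\right) \left(-277\right) = 277$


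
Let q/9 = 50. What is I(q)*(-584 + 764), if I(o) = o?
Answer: 81000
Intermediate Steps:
q = 450 (q = 9*50 = 450)
I(q)*(-584 + 764) = 450*(-584 + 764) = 450*180 = 81000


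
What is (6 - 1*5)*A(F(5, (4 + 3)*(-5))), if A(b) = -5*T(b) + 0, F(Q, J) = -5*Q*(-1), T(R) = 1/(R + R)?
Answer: -⅒ ≈ -0.10000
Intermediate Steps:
T(R) = 1/(2*R)
F(Q, J) = 5*Q
A(b) = -5/(2*b) (A(b) = -5/(2*b) + 0 = -5/(2*b))
(6 - 1*5)*A(F(5, (4 + 3)*(-5))) = (6 - 1*5)*(-5/(2*(5*5))) = (6 - 5)*(-5/2/25) = 1*(-5/2*1/25) = 1*(-⅒) = -⅒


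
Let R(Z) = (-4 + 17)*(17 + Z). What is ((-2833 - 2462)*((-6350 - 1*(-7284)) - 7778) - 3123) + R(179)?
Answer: 36238405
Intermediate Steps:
R(Z) = 221 + 13*Z (R(Z) = 13*(17 + Z) = 221 + 13*Z)
((-2833 - 2462)*((-6350 - 1*(-7284)) - 7778) - 3123) + R(179) = ((-2833 - 2462)*((-6350 - 1*(-7284)) - 7778) - 3123) + (221 + 13*179) = (-5295*((-6350 + 7284) - 7778) - 3123) + (221 + 2327) = (-5295*(934 - 7778) - 3123) + 2548 = (-5295*(-6844) - 3123) + 2548 = (36238980 - 3123) + 2548 = 36235857 + 2548 = 36238405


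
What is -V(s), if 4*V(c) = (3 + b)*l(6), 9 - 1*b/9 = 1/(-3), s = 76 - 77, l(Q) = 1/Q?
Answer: -29/8 ≈ -3.6250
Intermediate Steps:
s = -1
b = 84 (b = 81 - 9/(-3) = 81 - 9*(-⅓) = 81 + 3 = 84)
V(c) = 29/8 (V(c) = ((3 + 84)/6)/4 = (87*(⅙))/4 = (¼)*(29/2) = 29/8)
-V(s) = -1*29/8 = -29/8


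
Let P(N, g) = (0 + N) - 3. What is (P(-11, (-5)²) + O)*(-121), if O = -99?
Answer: 13673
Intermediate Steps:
P(N, g) = -3 + N (P(N, g) = N - 3 = -3 + N)
(P(-11, (-5)²) + O)*(-121) = ((-3 - 11) - 99)*(-121) = (-14 - 99)*(-121) = -113*(-121) = 13673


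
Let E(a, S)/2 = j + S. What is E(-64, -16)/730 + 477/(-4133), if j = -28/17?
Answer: -839937/5129053 ≈ -0.16376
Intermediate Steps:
j = -28/17 (j = -28*1/17 = -28/17 ≈ -1.6471)
E(a, S) = -56/17 + 2*S (E(a, S) = 2*(-28/17 + S) = -56/17 + 2*S)
E(-64, -16)/730 + 477/(-4133) = (-56/17 + 2*(-16))/730 + 477/(-4133) = (-56/17 - 32)*(1/730) + 477*(-1/4133) = -600/17*1/730 - 477/4133 = -60/1241 - 477/4133 = -839937/5129053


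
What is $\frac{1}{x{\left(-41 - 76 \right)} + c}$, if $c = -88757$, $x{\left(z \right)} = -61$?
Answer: $- \frac{1}{88818} \approx -1.1259 \cdot 10^{-5}$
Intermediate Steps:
$\frac{1}{x{\left(-41 - 76 \right)} + c} = \frac{1}{-61 - 88757} = \frac{1}{-88818} = - \frac{1}{88818}$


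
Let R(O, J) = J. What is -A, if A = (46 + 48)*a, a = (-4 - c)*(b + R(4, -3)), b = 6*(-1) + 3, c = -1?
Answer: -1692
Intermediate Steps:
b = -3 (b = -6 + 3 = -3)
a = 18 (a = (-4 - 1*(-1))*(-3 - 3) = (-4 + 1)*(-6) = -3*(-6) = 18)
A = 1692 (A = (46 + 48)*18 = 94*18 = 1692)
-A = -1*1692 = -1692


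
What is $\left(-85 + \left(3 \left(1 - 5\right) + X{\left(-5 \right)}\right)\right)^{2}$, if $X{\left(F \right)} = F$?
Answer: $10404$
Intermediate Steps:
$\left(-85 + \left(3 \left(1 - 5\right) + X{\left(-5 \right)}\right)\right)^{2} = \left(-85 + \left(3 \left(1 - 5\right) - 5\right)\right)^{2} = \left(-85 + \left(3 \left(-4\right) - 5\right)\right)^{2} = \left(-85 - 17\right)^{2} = \left(-102\right)^{2} = 10404$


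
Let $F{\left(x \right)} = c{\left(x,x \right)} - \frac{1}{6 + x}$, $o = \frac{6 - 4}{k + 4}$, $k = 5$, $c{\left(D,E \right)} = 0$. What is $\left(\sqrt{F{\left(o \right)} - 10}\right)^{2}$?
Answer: $- \frac{569}{56} \approx -10.161$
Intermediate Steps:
$o = \frac{2}{9}$ ($o = \frac{6 - 4}{5 + 4} = \frac{2}{9} \approx 0.22222$)
$F{\left(x \right)} = - \frac{1}{6 + x}$ ($F{\left(x \right)} = 0 - \frac{1}{6 + x} = - \frac{1}{6 + x}$)
$\left(\sqrt{F{\left(o \right)} - 10}\right)^{2} = \left(\sqrt{- \frac{1}{6 + \frac{2}{9}} - 10}\right)^{2} = \left(\sqrt{- \frac{1}{\frac{56}{9}} - 10}\right)^{2} = \left(\sqrt{\left(-1\right) \frac{9}{56} - 10}\right)^{2} = \left(\sqrt{- \frac{9}{56} - 10}\right)^{2} = \left(\sqrt{- \frac{569}{56}}\right)^{2} = \left(\frac{i \sqrt{7966}}{28}\right)^{2} = - \frac{569}{56}$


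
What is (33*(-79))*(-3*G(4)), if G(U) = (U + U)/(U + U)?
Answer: 7821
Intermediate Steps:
G(U) = 1 (G(U) = (2*U)/((2*U)) = (2*U)*(1/(2*U)) = 1)
(33*(-79))*(-3*G(4)) = (33*(-79))*(-3*1) = -2607*(-3) = 7821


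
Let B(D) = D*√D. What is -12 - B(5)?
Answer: -12 - 5*√5 ≈ -23.180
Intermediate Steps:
B(D) = D^(3/2)
-12 - B(5) = -12 - 5^(3/2) = -12 - 5*√5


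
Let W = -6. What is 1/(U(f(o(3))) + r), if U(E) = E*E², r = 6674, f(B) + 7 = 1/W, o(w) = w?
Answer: 216/1362077 ≈ 0.00015858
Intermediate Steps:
f(B) = -43/6 (f(B) = -7 + 1/(-6) = -7 - ⅙ = -43/6)
U(E) = E³
1/(U(f(o(3))) + r) = 1/((-43/6)³ + 6674) = 1/(-79507/216 + 6674) = 1/(1362077/216) = 216/1362077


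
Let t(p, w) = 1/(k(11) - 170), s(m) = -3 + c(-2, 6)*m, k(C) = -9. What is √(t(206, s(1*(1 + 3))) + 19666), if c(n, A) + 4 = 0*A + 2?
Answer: √630118127/179 ≈ 140.24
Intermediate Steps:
c(n, A) = -2 (c(n, A) = -4 + (0*A + 2) = -4 + (0 + 2) = -4 + 2 = -2)
s(m) = -3 - 2*m
t(p, w) = -1/179 (t(p, w) = 1/(-9 - 170) = 1/(-179) = -1/179)
√(t(206, s(1*(1 + 3))) + 19666) = √(-1/179 + 19666) = √(3520213/179) = √630118127/179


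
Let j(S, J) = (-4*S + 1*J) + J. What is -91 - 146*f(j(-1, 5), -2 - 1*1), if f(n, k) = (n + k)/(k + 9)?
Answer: -1076/3 ≈ -358.67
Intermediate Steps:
j(S, J) = -4*S + 2*J (j(S, J) = (-4*S + J) + J = (J - 4*S) + J = -4*S + 2*J)
f(n, k) = (k + n)/(9 + k)
-91 - 146*f(j(-1, 5), -2 - 1*1) = -91 - 146*((-2 - 1*1) + (-4*(-1) + 2*5))/(9 + (-2 - 1*1)) = -91 - 146*((-2 - 1) + (4 + 10))/(9 + (-2 - 1)) = -91 - 146*(-3 + 14)/(9 - 3) = -91 - 146*11/6 = -91 - 803/3 = -1076/3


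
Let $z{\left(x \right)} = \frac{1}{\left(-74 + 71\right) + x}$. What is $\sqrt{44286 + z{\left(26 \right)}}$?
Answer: $\frac{\sqrt{23427317}}{23} \approx 210.44$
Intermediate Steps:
$z{\left(x \right)} = \frac{1}{-3 + x}$
$\sqrt{44286 + z{\left(26 \right)}} = \sqrt{44286 + \frac{1}{-3 + 26}} = \sqrt{44286 + \frac{1}{23}} = \sqrt{\frac{1018579}{23}} = \frac{\sqrt{23427317}}{23}$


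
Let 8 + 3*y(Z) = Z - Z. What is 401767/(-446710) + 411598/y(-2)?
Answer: -137899510469/893420 ≈ -1.5435e+5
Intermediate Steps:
y(Z) = -8/3 (y(Z) = -8/3 + (Z - Z)/3 = -8/3 + (⅓)*0 = -8/3 + 0 = -8/3)
401767/(-446710) + 411598/y(-2) = 401767/(-446710) + 411598/(-8/3) = 401767*(-1/446710) + 411598*(-3/8) = -401767/446710 - 617397/4 = -137899510469/893420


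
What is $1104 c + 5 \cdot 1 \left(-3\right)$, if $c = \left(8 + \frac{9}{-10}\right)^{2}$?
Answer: $\frac{1390941}{25} \approx 55638.0$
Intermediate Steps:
$c = \frac{5041}{100}$ ($c = \left(8 + 9 \left(- \frac{1}{10}\right)\right)^{2} = \left(8 - \frac{9}{10}\right)^{2} = \left(\frac{71}{10}\right)^{2} = \frac{5041}{100} \approx 50.41$)
$1104 c + 5 \cdot 1 \left(-3\right) = 1104 \cdot \frac{5041}{100} + 5 \cdot 1 \left(-3\right) = \frac{1391316}{25} + 5 \left(-3\right) = \frac{1391316}{25} - 15 = \frac{1390941}{25}$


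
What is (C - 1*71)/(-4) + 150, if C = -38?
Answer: 709/4 ≈ 177.25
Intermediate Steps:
(C - 1*71)/(-4) + 150 = (-38 - 1*71)/(-4) + 150 = -(-38 - 71)/4 + 150 = -1/4*(-109) + 150 = 109/4 + 150 = 709/4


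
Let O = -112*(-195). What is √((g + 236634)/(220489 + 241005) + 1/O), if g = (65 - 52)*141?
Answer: √6779111113332285/114534420 ≈ 0.71887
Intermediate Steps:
g = 1833 (g = 13*141 = 1833)
O = 21840
√((g + 236634)/(220489 + 241005) + 1/O) = √((1833 + 236634)/(220489 + 241005) + 1/21840) = √(238467/461494 + 1/21840) = √(2604290387/5039514480) = √6779111113332285/114534420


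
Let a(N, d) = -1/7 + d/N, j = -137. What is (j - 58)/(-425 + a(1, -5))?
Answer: 1365/3011 ≈ 0.45334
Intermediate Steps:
a(N, d) = -⅐ + d/N (a(N, d) = -1*⅐ + d/N = -⅐ + d/N)
(j - 58)/(-425 + a(1, -5)) = (-137 - 58)/(-425 + (-5 - ⅐*1)/1) = -195/(-425 + 1*(-5 - ⅐)) = -195/(-425 + 1*(-36/7)) = -195/(-425 - 36/7) = -195/(-3011/7) = -195*(-7/3011) = 1365/3011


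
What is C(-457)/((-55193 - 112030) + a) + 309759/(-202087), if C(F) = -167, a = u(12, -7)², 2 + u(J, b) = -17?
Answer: -51653257729/33720640994 ≈ -1.5318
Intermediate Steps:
u(J, b) = -19 (u(J, b) = -2 - 17 = -19)
a = 361 (a = (-19)² = 361)
C(-457)/((-55193 - 112030) + a) + 309759/(-202087) = -167/((-55193 - 112030) + 361) + 309759/(-202087) = -167/(-167223 + 361) + 309759*(-1/202087) = -167/(-166862) - 309759/202087 = -167*(-1/166862) - 309759/202087 = 167/166862 - 309759/202087 = -51653257729/33720640994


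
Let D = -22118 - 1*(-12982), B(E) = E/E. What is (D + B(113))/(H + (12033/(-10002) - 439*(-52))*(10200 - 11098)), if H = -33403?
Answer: 3045609/6845324342 ≈ 0.00044492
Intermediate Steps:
B(E) = 1
D = -9136 (D = -22118 + 12982 = -9136)
(D + B(113))/(H + (12033/(-10002) - 439*(-52))*(10200 - 11098)) = (-9136 + 1)/(-33403 + (12033/(-10002) - 439*(-52))*(10200 - 11098)) = -9135/(-33403 + (12033*(-1/10002) + 22828)*(-898)) = -9135/(-33403 + (-4011/3334 + 22828)*(-898)) = -9135/(-33403 + (76104541/3334)*(-898)) = -9135/(-33403 - 34170938909/1667) = -9135/(-34226621710/1667) = -9135*(-1667/34226621710) = 3045609/6845324342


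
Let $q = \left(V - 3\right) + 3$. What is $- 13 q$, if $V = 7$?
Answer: $-91$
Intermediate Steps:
$q = 7$ ($q = \left(7 - 3\right) + 3 = 4 + 3 = 7$)
$- 13 q = \left(-13\right) 7 = -91$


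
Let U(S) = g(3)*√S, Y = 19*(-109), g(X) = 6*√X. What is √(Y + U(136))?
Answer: √(-2071 + 12*√102) ≈ 44.157*I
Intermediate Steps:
Y = -2071
U(S) = 6*√3*√S (U(S) = (6*√3)*√S = 6*√3*√S)
√(Y + U(136)) = √(-2071 + 6*√3*√136) = √(-2071 + 6*√3*(2*√34)) = √(-2071 + 12*√102)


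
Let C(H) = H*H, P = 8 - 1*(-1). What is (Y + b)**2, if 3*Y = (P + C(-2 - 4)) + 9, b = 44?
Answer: 3844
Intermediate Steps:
P = 9 (P = 8 + 1 = 9)
C(H) = H**2
Y = 18 (Y = ((9 + (-2 - 4)**2) + 9)/3 = ((9 + (-6)**2) + 9)/3 = ((9 + 36) + 9)/3 = (45 + 9)/3 = (1/3)*54 = 18)
(Y + b)**2 = (18 + 44)**2 = 62**2 = 3844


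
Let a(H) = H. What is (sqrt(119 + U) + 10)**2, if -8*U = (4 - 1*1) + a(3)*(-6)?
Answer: (40 + sqrt(1934))**2/16 ≈ 440.76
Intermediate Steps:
U = 15/8 (U = -((4 - 1*1) + 3*(-6))/8 = -((4 - 1) - 18)/8 = -(3 - 18)/8 = -1/8*(-15) = 15/8 ≈ 1.8750)
(sqrt(119 + U) + 10)**2 = (sqrt(119 + 15/8) + 10)**2 = (sqrt(967/8) + 10)**2 = (sqrt(1934)/4 + 10)**2 = (10 + sqrt(1934)/4)**2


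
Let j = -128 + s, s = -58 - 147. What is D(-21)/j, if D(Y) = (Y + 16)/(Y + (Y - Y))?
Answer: -5/6993 ≈ -0.00071500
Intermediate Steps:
D(Y) = (16 + Y)/Y (D(Y) = (16 + Y)/(Y + 0) = (16 + Y)/Y)
s = -205
j = -333 (j = -128 - 205 = -333)
D(-21)/j = ((16 - 21)/(-21))/(-333) = -1/21*(-5)*(-1/333) = (5/21)*(-1/333) = -5/6993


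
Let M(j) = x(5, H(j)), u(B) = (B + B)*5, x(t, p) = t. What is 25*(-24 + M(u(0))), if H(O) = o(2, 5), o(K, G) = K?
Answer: -475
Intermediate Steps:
H(O) = 2
u(B) = 10*B (u(B) = (2*B)*5 = 10*B)
M(j) = 5
25*(-24 + M(u(0))) = 25*(-24 + 5) = 25*(-19) = -475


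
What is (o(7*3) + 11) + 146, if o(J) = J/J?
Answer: 158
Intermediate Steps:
o(J) = 1
(o(7*3) + 11) + 146 = (1 + 11) + 146 = 12 + 146 = 158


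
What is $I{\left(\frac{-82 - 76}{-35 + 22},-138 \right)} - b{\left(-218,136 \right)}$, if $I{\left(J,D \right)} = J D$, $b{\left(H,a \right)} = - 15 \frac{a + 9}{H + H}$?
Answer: $- \frac{9534819}{5668} \approx -1682.2$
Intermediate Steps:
$b{\left(H,a \right)} = - \frac{15 \left(9 + a\right)}{2 H}$ ($b{\left(H,a \right)} = - 15 \frac{9 + a}{2 H} = - \frac{15 \left(9 + a\right)}{2 H}$)
$I{\left(J,D \right)} = D J$
$I{\left(\frac{-82 - 76}{-35 + 22},-138 \right)} - b{\left(-218,136 \right)} = - 138 \frac{-82 - 76}{-35 + 22} - \frac{15 \left(-9 - 136\right)}{2 \left(-218\right)} = - 138 \left(- \frac{158}{-13}\right) - \frac{15}{2} \left(- \frac{1}{218}\right) \left(-9 - 136\right) = - 138 \left(\left(-158\right) \left(- \frac{1}{13}\right)\right) - \frac{15}{2} \left(- \frac{1}{218}\right) \left(-145\right) = \left(-138\right) \frac{158}{13} - \frac{2175}{436} = - \frac{21804}{13} - \frac{2175}{436} = - \frac{9534819}{5668}$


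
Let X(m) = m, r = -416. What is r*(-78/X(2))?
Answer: 16224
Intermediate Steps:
r*(-78/X(2)) = -(-32448)/2 = -416*(-39) = 16224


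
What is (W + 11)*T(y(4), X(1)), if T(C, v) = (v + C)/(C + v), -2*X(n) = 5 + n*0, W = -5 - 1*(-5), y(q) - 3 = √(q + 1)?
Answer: 11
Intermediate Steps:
y(q) = 3 + √(1 + q) (y(q) = 3 + √(q + 1) = 3 + √(1 + q))
W = 0 (W = -5 + 5 = 0)
X(n) = -5/2 (X(n) = -(5 + n*0)/2 = -(5 + 0)/2 = -½*5 = -5/2)
T(C, v) = 1 (T(C, v) = (C + v)/(C + v) = 1)
(W + 11)*T(y(4), X(1)) = (0 + 11)*1 = 11*1 = 11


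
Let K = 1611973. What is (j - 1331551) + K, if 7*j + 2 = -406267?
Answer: 1556685/7 ≈ 2.2238e+5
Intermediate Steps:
j = -406269/7 (j = -2/7 + (1/7)*(-406267) = -2/7 - 406267/7 = -406269/7 ≈ -58038.)
(j - 1331551) + K = (-406269/7 - 1331551) + 1611973 = -9727126/7 + 1611973 = 1556685/7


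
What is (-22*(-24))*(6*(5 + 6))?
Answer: 34848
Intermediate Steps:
(-22*(-24))*(6*(5 + 6)) = 528*(6*11) = 528*66 = 34848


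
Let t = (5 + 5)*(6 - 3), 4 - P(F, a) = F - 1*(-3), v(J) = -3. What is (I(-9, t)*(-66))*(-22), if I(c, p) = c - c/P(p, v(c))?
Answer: -392040/29 ≈ -13519.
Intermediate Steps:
P(F, a) = 1 - F (P(F, a) = 4 - (F - 1*(-3)) = 4 - (F + 3) = 4 - (3 + F) = 4 + (-3 - F) = 1 - F)
t = 30 (t = 10*3 = 30)
I(c, p) = c - c/(1 - p)
(I(-9, t)*(-66))*(-22) = (-9*30/(-1 + 30)*(-66))*(-22) = (-9*30/29*(-66))*(-22) = (-9*30*1/29*(-66))*(-22) = -270/29*(-66)*(-22) = (17820/29)*(-22) = -392040/29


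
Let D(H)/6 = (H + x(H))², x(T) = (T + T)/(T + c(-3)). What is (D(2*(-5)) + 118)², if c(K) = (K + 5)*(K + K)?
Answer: 5517221284/14641 ≈ 3.7683e+5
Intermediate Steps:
c(K) = 2*K*(5 + K) (c(K) = (5 + K)*(2*K) = 2*K*(5 + K))
x(T) = 2*T/(-12 + T) (x(T) = (T + T)/(T + 2*(-3)*(5 - 3)) = (2*T)/(T + 2*(-3)*2) = (2*T)/(T - 12) = (2*T)/(-12 + T) = 2*T/(-12 + T))
D(H) = 6*(H + 2*H/(-12 + H))²
(D(2*(-5)) + 118)² = (6*(2*(-5))²*(-10 + 2*(-5))²/(-12 + 2*(-5))² + 118)² = (6*(-10)²*(-10 - 10)²/(-12 - 10)² + 118)² = (6*100*(-20)²/(-22)² + 118)² = (6*100*(1/484)*400 + 118)² = (60000/121 + 118)² = (74278/121)² = 5517221284/14641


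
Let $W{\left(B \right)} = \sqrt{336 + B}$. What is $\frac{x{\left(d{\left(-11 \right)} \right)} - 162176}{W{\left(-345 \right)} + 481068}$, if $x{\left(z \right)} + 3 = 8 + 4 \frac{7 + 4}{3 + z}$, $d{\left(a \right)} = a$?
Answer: $- \frac{8668658278}{25714046737} + \frac{324353 i}{154284280422} \approx -0.33712 + 2.1023 \cdot 10^{-6} i$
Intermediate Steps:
$x{\left(z \right)} = 5 + \frac{44}{3 + z}$ ($x{\left(z \right)} = -3 + \left(8 + 4 \frac{7 + 4}{3 + z}\right) = -3 + \left(8 + 4 \frac{11}{3 + z}\right) = -3 + \left(8 + \frac{44}{3 + z}\right) = 5 + \frac{44}{3 + z}$)
$\frac{x{\left(d{\left(-11 \right)} \right)} - 162176}{W{\left(-345 \right)} + 481068} = \frac{\frac{59 + 5 \left(-11\right)}{3 - 11} - 162176}{\sqrt{336 - 345} + 481068} = \frac{\frac{59 - 55}{-8} - 162176}{\sqrt{-9} + 481068} = \frac{\left(- \frac{1}{8}\right) 4 - 162176}{3 i + 481068} = \frac{- \frac{1}{2} - 162176}{481068 + 3 i} = - \frac{324353 \frac{481068 - 3 i}{231426420633}}{2} = - \frac{324353 \left(481068 - 3 i\right)}{462852841266}$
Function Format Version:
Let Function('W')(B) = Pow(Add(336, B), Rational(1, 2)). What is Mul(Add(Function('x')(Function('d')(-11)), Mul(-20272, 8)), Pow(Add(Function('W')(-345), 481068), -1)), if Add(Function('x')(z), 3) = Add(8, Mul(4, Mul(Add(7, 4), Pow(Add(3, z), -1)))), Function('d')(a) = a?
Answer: Add(Rational(-8668658278, 25714046737), Mul(Rational(324353, 154284280422), I)) ≈ Add(-0.33712, Mul(2.1023e-6, I))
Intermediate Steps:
Function('x')(z) = Add(5, Mul(44, Pow(Add(3, z), -1))) (Function('x')(z) = Add(-3, Add(8, Mul(4, Mul(Add(7, 4), Pow(Add(3, z), -1))))) = Add(-3, Add(8, Mul(4, Mul(11, Pow(Add(3, z), -1))))) = Add(-3, Add(8, Mul(44, Pow(Add(3, z), -1)))) = Add(5, Mul(44, Pow(Add(3, z), -1))))
Mul(Add(Function('x')(Function('d')(-11)), Mul(-20272, 8)), Pow(Add(Function('W')(-345), 481068), -1)) = Mul(Add(Mul(Pow(Add(3, -11), -1), Add(59, Mul(5, -11))), Mul(-20272, 8)), Pow(Add(Pow(Add(336, -345), Rational(1, 2)), 481068), -1)) = Mul(Add(Mul(Pow(-8, -1), Add(59, -55)), -162176), Pow(Add(Pow(-9, Rational(1, 2)), 481068), -1)) = Mul(Add(Mul(Rational(-1, 8), 4), -162176), Pow(Add(Mul(3, I), 481068), -1)) = Mul(Add(Rational(-1, 2), -162176), Pow(Add(481068, Mul(3, I)), -1)) = Mul(Rational(-324353, 2), Mul(Rational(1, 231426420633), Add(481068, Mul(-3, I)))) = Mul(Rational(-324353, 462852841266), Add(481068, Mul(-3, I)))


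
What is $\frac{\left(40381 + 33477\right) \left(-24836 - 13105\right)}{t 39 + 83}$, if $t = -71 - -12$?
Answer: $\frac{1401123189}{1109} \approx 1.2634 \cdot 10^{6}$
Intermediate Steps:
$t = -59$ ($t = -71 + 12 = -59$)
$\frac{\left(40381 + 33477\right) \left(-24836 - 13105\right)}{t 39 + 83} = \frac{\left(40381 + 33477\right) \left(-24836 - 13105\right)}{\left(-59\right) 39 + 83} = \frac{73858 \left(-37941\right)}{-2301 + 83} = - \frac{2802246378}{-2218} = \left(-2802246378\right) \left(- \frac{1}{2218}\right) = \frac{1401123189}{1109}$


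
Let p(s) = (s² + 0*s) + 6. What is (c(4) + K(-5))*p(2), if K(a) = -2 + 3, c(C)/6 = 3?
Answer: 190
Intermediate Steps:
c(C) = 18 (c(C) = 6*3 = 18)
K(a) = 1
p(s) = 6 + s² (p(s) = (s² + 0) + 6 = s² + 6 = 6 + s²)
(c(4) + K(-5))*p(2) = (18 + 1)*(6 + 2²) = 19*(6 + 4) = 19*10 = 190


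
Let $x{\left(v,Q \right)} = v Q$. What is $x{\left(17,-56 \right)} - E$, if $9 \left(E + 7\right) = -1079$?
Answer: $- \frac{7426}{9} \approx -825.11$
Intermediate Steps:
$x{\left(v,Q \right)} = Q v$
$E = - \frac{1142}{9}$ ($E = -7 + \frac{1}{9} \left(-1079\right) = -7 - \frac{1079}{9} = - \frac{1142}{9} \approx -126.89$)
$x{\left(17,-56 \right)} - E = \left(-56\right) 17 - - \frac{1142}{9} = -952 + \frac{1142}{9} = - \frac{7426}{9}$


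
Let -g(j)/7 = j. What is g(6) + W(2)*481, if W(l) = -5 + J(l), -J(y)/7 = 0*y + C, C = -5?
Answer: 14388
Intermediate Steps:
g(j) = -7*j
J(y) = 35 (J(y) = -7*(0*y - 5) = -7*(0 - 5) = -7*(-5) = 35)
W(l) = 30 (W(l) = -5 + 35 = 30)
g(6) + W(2)*481 = -7*6 + 30*481 = -42 + 14430 = 14388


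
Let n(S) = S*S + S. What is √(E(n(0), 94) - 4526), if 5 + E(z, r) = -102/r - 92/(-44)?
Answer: 3*I*√134535291/517 ≈ 67.305*I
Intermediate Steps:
n(S) = S + S² (n(S) = S² + S = S + S²)
E(z, r) = -32/11 - 102/r (E(z, r) = -5 + (-102/r - 92/(-44)) = -5 + (-102/r - 92*(-1/44)) = -5 + (-102/r + 23/11) = -5 + (23/11 - 102/r) = -32/11 - 102/r)
√(E(n(0), 94) - 4526) = √((-32/11 - 102/94) - 4526) = √((-32/11 - 102*1/94) - 4526) = √((-32/11 - 51/47) - 4526) = √(-2065/517 - 4526) = √(-2342007/517) = 3*I*√134535291/517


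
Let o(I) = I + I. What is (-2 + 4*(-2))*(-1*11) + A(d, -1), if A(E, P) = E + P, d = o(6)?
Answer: 121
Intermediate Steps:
o(I) = 2*I
d = 12 (d = 2*6 = 12)
(-2 + 4*(-2))*(-1*11) + A(d, -1) = (-2 + 4*(-2))*(-1*11) + (12 - 1) = (-2 - 8)*(-11) + 11 = -10*(-11) + 11 = 110 + 11 = 121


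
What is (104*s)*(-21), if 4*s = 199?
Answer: -108654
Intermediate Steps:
s = 199/4 (s = (¼)*199 = 199/4 ≈ 49.750)
(104*s)*(-21) = (104*(199/4))*(-21) = 5174*(-21) = -108654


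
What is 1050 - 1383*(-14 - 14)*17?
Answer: 659358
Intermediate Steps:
1050 - 1383*(-14 - 14)*17 = 1050 - (-38724)*17 = 1050 - 1383*(-476) = 1050 + 658308 = 659358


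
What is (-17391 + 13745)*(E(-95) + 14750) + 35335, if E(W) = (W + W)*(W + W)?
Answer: -185363765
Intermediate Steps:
E(W) = 4*W**2 (E(W) = (2*W)*(2*W) = 4*W**2)
(-17391 + 13745)*(E(-95) + 14750) + 35335 = (-17391 + 13745)*(4*(-95)**2 + 14750) + 35335 = -3646*(4*9025 + 14750) + 35335 = -3646*(36100 + 14750) + 35335 = -3646*50850 + 35335 = -185399100 + 35335 = -185363765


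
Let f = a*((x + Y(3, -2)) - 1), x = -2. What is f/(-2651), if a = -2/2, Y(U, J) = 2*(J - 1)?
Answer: -9/2651 ≈ -0.0033949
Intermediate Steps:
Y(U, J) = -2 + 2*J (Y(U, J) = 2*(-1 + J) = -2 + 2*J)
a = -1 (a = -2*1/2 = -1)
f = 9 (f = -((-2 + (-2 + 2*(-2))) - 1) = -((-2 + (-2 - 4)) - 1) = -((-2 - 6) - 1) = -(-8 - 1) = -1*(-9) = 9)
f/(-2651) = 9/(-2651) = 9*(-1/2651) = -9/2651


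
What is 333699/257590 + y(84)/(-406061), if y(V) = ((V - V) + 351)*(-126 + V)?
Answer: 139299541419/104597252990 ≈ 1.3318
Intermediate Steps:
y(V) = -44226 + 351*V (y(V) = (0 + 351)*(-126 + V) = 351*(-126 + V) = -44226 + 351*V)
333699/257590 + y(84)/(-406061) = 333699/257590 + (-44226 + 351*84)/(-406061) = 333699*(1/257590) + (-44226 + 29484)*(-1/406061) = 333699/257590 - 14742*(-1/406061) = 333699/257590 + 14742/406061 = 139299541419/104597252990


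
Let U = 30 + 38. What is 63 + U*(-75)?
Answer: -5037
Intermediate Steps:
U = 68
63 + U*(-75) = 63 + 68*(-75) = 63 - 5100 = -5037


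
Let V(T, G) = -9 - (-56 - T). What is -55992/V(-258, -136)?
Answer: 55992/211 ≈ 265.36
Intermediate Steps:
V(T, G) = 47 + T (V(T, G) = -9 + (56 + T) = 47 + T)
-55992/V(-258, -136) = -55992/(47 - 258) = -55992/(-211) = -55992*(-1/211) = 55992/211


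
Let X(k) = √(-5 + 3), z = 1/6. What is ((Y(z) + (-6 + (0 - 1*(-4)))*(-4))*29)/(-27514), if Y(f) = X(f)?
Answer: -116/13757 - 29*I*√2/27514 ≈ -0.0084321 - 0.0014906*I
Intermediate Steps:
z = ⅙ ≈ 0.16667
X(k) = I*√2 (X(k) = √(-2) = I*√2)
Y(f) = I*√2
((Y(z) + (-6 + (0 - 1*(-4)))*(-4))*29)/(-27514) = ((I*√2 + (-6 + (0 - 1*(-4)))*(-4))*29)/(-27514) = ((I*√2 + (-6 + (0 + 4))*(-4))*29)*(-1/27514) = ((I*√2 + (-6 + 4)*(-4))*29)*(-1/27514) = ((I*√2 - 2*(-4))*29)*(-1/27514) = ((I*√2 + 8)*29)*(-1/27514) = ((8 + I*√2)*29)*(-1/27514) = (232 + 29*I*√2)*(-1/27514) = -116/13757 - 29*I*√2/27514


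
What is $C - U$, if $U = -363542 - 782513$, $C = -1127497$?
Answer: $18558$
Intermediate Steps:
$U = -1146055$
$C - U = -1127497 - -1146055 = -1127497 + 1146055 = 18558$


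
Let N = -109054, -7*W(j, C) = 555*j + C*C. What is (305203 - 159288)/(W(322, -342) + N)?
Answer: -1021405/1059052 ≈ -0.96445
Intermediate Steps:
W(j, C) = -555*j/7 - C²/7 (W(j, C) = -(555*j + C*C)/7 = -(555*j + C²)/7 = -(C² + 555*j)/7 = -555*j/7 - C²/7)
(305203 - 159288)/(W(322, -342) + N) = (305203 - 159288)/((-555/7*322 - ⅐*(-342)²) - 109054) = 145915/((-25530 - ⅐*116964) - 109054) = 145915/((-25530 - 116964/7) - 109054) = 145915/(-295674/7 - 109054) = 145915/(-1059052/7) = 145915*(-7/1059052) = -1021405/1059052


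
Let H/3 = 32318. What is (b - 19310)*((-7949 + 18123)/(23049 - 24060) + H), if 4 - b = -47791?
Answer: 930607988400/337 ≈ 2.7614e+9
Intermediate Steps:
H = 96954 (H = 3*32318 = 96954)
b = 47795 (b = 4 - 1*(-47791) = 4 + 47791 = 47795)
(b - 19310)*((-7949 + 18123)/(23049 - 24060) + H) = (47795 - 19310)*((-7949 + 18123)/(23049 - 24060) + 96954) = 28485*(10174/(-1011) + 96954) = 28485*(10174*(-1/1011) + 96954) = 28485*(-10174/1011 + 96954) = 28485*(98010320/1011) = 930607988400/337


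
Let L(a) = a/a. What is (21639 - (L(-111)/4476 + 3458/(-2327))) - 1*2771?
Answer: 15118307509/801204 ≈ 18870.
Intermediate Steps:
L(a) = 1
(21639 - (L(-111)/4476 + 3458/(-2327))) - 1*2771 = (21639 - (1/4476 + 3458/(-2327))) - 1*2771 = (21639 - (1*(1/4476) + 3458*(-1/2327))) - 2771 = (21639 - (1/4476 - 266/179)) - 2771 = (21639 - 1*(-1190437/801204)) - 2771 = (21639 + 1190437/801204) - 2771 = 17338443793/801204 - 2771 = 15118307509/801204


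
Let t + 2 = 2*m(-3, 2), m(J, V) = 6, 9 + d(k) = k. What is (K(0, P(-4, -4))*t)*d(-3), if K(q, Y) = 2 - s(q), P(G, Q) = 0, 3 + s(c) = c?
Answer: -600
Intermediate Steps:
s(c) = -3 + c
K(q, Y) = 5 - q (K(q, Y) = 2 - (-3 + q) = 2 + (3 - q) = 5 - q)
d(k) = -9 + k
t = 10 (t = -2 + 2*6 = -2 + 12 = 10)
(K(0, P(-4, -4))*t)*d(-3) = ((5 - 1*0)*10)*(-9 - 3) = ((5 + 0)*10)*(-12) = (5*10)*(-12) = 50*(-12) = -600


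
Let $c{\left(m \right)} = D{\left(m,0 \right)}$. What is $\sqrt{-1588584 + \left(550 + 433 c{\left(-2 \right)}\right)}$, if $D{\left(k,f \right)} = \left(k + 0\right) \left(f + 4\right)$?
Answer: $i \sqrt{1591498} \approx 1261.5 i$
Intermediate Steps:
$D{\left(k,f \right)} = k \left(4 + f\right)$
$c{\left(m \right)} = 4 m$ ($c{\left(m \right)} = m \left(4 + 0\right) = m 4 = 4 m$)
$\sqrt{-1588584 + \left(550 + 433 c{\left(-2 \right)}\right)} = \sqrt{-1588584 + \left(550 + 433 \cdot 4 \left(-2\right)\right)} = \sqrt{-1588584 + \left(550 + 433 \left(-8\right)\right)} = \sqrt{-1588584 + \left(550 - 3464\right)} = \sqrt{-1588584 - 2914} = \sqrt{-1591498} = i \sqrt{1591498}$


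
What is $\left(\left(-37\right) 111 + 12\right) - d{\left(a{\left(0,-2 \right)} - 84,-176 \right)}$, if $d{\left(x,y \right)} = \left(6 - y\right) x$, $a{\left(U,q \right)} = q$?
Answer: $11557$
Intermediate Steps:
$d{\left(x,y \right)} = x \left(6 - y\right)$
$\left(\left(-37\right) 111 + 12\right) - d{\left(a{\left(0,-2 \right)} - 84,-176 \right)} = \left(\left(-37\right) 111 + 12\right) - \left(-2 - 84\right) \left(6 - -176\right) = \left(-4107 + 12\right) - \left(-2 - 84\right) \left(6 + 176\right) = -4095 - \left(-86\right) 182 = -4095 - -15652 = -4095 + 15652 = 11557$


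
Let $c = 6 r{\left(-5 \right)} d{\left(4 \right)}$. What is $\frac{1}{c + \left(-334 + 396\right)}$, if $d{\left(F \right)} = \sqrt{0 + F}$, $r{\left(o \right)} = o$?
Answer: $\frac{1}{2} \approx 0.5$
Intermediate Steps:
$d{\left(F \right)} = \sqrt{F}$
$c = -60$ ($c = 6 \left(-5\right) \sqrt{4} = \left(-30\right) 2 = -60$)
$\frac{1}{c + \left(-334 + 396\right)} = \frac{1}{-60 + \left(-334 + 396\right)} = \frac{1}{-60 + 62} = \frac{1}{2}$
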